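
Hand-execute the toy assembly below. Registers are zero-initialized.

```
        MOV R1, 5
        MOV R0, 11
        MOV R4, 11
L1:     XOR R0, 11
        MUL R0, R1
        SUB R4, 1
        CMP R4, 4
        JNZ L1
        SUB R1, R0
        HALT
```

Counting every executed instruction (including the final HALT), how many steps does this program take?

40

after MOV R1, 5: R1=5
after MOV R0, 11: R0=11
after MOV R4, 11: R4=11
after XOR R0, 11: R0=11^11=0
after MUL R0, R1: R0=0*5=0
after SUB R4, 1: R4=11-1=10
CMP R4, 4  (cmp 10,4)
JNZ L1: taken
after XOR R0, 11: R0=0^11=11
after MUL R0, R1: R0=11*5=55
after SUB R4, 1: R4=10-1=9
CMP R4, 4  (cmp 9,4)
JNZ L1: taken
after XOR R0, 11: R0=55^11=60
after MUL R0, R1: R0=60*5=300
after SUB R4, 1: R4=9-1=8
CMP R4, 4  (cmp 8,4)
JNZ L1: taken
after XOR R0, 11: R0=300^11=295
after MUL R0, R1: R0=295*5=1475
after SUB R4, 1: R4=8-1=7
CMP R4, 4  (cmp 7,4)
JNZ L1: taken
after XOR R0, 11: R0=1475^11=1480
after MUL R0, R1: R0=1480*5=7400
after SUB R4, 1: R4=7-1=6
CMP R4, 4  (cmp 6,4)
JNZ L1: taken
after XOR R0, 11: R0=7400^11=7395
after MUL R0, R1: R0=7395*5=36975
after SUB R4, 1: R4=6-1=5
CMP R4, 4  (cmp 5,4)
JNZ L1: taken
after XOR R0, 11: R0=36975^11=36964
after MUL R0, R1: R0=36964*5=184820
after SUB R4, 1: R4=5-1=4
CMP R4, 4  (cmp 4,4)
JNZ L1: not taken
after SUB R1, R0: R1=5-184820=-184815
halt.
Total executed instructions: 40.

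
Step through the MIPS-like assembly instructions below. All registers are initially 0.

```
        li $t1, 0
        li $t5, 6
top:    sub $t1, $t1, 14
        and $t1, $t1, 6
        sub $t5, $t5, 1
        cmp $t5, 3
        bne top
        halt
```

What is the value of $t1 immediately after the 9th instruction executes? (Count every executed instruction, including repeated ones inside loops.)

4

after li $t1, 0: $t1=0
after li $t5, 6: $t5=6
after sub $t1, $t1, 14: $t1=0-14=-14
after and $t1, $t1, 6: $t1=(-14)&6=2
after sub $t5, $t5, 1: $t5=6-1=5
cmp $t5, 3  (cmp 5,3)
bne top: taken
after sub $t1, $t1, 14: $t1=2-14=-12
after and $t1, $t1, 6: $t1=(-12)&6=4
After step 9: $t1 = 4.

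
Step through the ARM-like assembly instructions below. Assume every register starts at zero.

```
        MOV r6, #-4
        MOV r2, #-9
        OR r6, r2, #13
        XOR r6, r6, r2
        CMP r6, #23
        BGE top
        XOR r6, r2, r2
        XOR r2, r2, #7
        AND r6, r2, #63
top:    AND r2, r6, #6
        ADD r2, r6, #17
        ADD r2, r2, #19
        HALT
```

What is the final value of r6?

r6=-4
r2=-9
r6=(-9)|13=-1
r6=(-1)^(-9)=8
CMP r6, #23  (cmp 8,23)
BGE top: not taken
r6=(-9)^(-9)=0
r2=(-9)^7=-16
r6=(-16)&63=48
r2=48&6=0
r2=48+17=65
r2=65+19=84
halt.

48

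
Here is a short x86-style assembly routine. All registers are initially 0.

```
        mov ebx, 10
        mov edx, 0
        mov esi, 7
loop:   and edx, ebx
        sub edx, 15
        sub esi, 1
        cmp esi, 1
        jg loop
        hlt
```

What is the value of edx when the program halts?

-15

mov ebx, 10 → ebx=10
mov edx, 0 → edx=0
mov esi, 7 → esi=7
and edx, ebx → edx=0&10=0
sub edx, 15 → edx=0-15=-15
sub esi, 1 → esi=7-1=6
cmp esi, 1  (cmp 6,1)
jg loop: taken
and edx, ebx → edx=(-15)&10=0
sub edx, 15 → edx=0-15=-15
sub esi, 1 → esi=6-1=5
cmp esi, 1  (cmp 5,1)
jg loop: taken
and edx, ebx → edx=(-15)&10=0
sub edx, 15 → edx=0-15=-15
sub esi, 1 → esi=5-1=4
cmp esi, 1  (cmp 4,1)
jg loop: taken
and edx, ebx → edx=(-15)&10=0
sub edx, 15 → edx=0-15=-15
sub esi, 1 → esi=4-1=3
cmp esi, 1  (cmp 3,1)
jg loop: taken
and edx, ebx → edx=(-15)&10=0
sub edx, 15 → edx=0-15=-15
sub esi, 1 → esi=3-1=2
cmp esi, 1  (cmp 2,1)
jg loop: taken
and edx, ebx → edx=(-15)&10=0
sub edx, 15 → edx=0-15=-15
sub esi, 1 → esi=2-1=1
cmp esi, 1  (cmp 1,1)
jg loop: not taken
halt.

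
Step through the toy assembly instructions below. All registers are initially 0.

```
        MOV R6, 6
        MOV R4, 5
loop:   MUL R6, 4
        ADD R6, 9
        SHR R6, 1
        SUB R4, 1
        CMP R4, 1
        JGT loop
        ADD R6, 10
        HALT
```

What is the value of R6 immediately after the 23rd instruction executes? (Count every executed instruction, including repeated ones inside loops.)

156

MOV R6, 6 → R6=6
MOV R4, 5 → R4=5
MUL R6, 4 → R6=6*4=24
ADD R6, 9 → R6=24+9=33
SHR R6, 1 → R6=33>>1=16
SUB R4, 1 → R4=5-1=4
CMP R4, 1  (cmp 4,1)
JGT loop: taken
MUL R6, 4 → R6=16*4=64
ADD R6, 9 → R6=64+9=73
SHR R6, 1 → R6=73>>1=36
SUB R4, 1 → R4=4-1=3
CMP R4, 1  (cmp 3,1)
JGT loop: taken
MUL R6, 4 → R6=36*4=144
ADD R6, 9 → R6=144+9=153
SHR R6, 1 → R6=153>>1=76
SUB R4, 1 → R4=3-1=2
CMP R4, 1  (cmp 2,1)
JGT loop: taken
MUL R6, 4 → R6=76*4=304
ADD R6, 9 → R6=304+9=313
SHR R6, 1 → R6=313>>1=156
After step 23: R6 = 156.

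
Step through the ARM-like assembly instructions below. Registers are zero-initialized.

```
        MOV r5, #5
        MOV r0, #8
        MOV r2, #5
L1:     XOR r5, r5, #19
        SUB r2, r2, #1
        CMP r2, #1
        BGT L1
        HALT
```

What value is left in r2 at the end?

1

after MOV r5, #5: r5=5
after MOV r0, #8: r0=8
after MOV r2, #5: r2=5
after XOR r5, r5, #19: r5=5^19=22
after SUB r2, r2, #1: r2=5-1=4
CMP r2, #1  (cmp 4,1)
BGT L1: taken
after XOR r5, r5, #19: r5=22^19=5
after SUB r2, r2, #1: r2=4-1=3
CMP r2, #1  (cmp 3,1)
BGT L1: taken
after XOR r5, r5, #19: r5=5^19=22
after SUB r2, r2, #1: r2=3-1=2
CMP r2, #1  (cmp 2,1)
BGT L1: taken
after XOR r5, r5, #19: r5=22^19=5
after SUB r2, r2, #1: r2=2-1=1
CMP r2, #1  (cmp 1,1)
BGT L1: not taken
halt.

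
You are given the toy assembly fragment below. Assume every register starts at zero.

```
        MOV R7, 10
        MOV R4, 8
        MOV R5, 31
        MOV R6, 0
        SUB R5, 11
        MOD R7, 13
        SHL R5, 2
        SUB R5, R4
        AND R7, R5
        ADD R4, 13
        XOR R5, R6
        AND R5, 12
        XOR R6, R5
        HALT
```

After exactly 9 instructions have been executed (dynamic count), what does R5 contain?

72

after MOV R7, 10: R7=10
after MOV R4, 8: R4=8
after MOV R5, 31: R5=31
after MOV R6, 0: R6=0
after SUB R5, 11: R5=31-11=20
after MOD R7, 13: R7=10%13=10
after SHL R5, 2: R5=20<<2=80
after SUB R5, R4: R5=80-8=72
after AND R7, R5: R7=10&72=8
After step 9: R5 = 72.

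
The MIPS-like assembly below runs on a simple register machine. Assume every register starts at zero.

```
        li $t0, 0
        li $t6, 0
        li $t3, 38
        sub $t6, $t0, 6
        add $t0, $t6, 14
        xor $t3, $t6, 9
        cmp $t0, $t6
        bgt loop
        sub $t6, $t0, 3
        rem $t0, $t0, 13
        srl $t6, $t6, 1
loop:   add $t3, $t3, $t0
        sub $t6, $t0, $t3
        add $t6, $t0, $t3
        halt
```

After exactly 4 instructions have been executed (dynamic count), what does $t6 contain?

after li $t0, 0: $t0=0
after li $t6, 0: $t6=0
after li $t3, 38: $t3=38
after sub $t6, $t0, 6: $t6=0-6=-6
After step 4: $t6 = -6.

-6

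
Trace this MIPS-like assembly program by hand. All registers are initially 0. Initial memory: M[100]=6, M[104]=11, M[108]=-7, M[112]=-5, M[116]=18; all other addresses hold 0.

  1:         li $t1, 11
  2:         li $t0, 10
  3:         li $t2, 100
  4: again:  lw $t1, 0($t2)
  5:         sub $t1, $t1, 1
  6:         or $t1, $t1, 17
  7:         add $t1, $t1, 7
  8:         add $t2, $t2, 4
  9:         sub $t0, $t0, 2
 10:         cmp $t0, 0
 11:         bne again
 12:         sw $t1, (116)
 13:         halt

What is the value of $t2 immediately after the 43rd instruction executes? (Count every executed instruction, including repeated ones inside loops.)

120

after li $t1, 11: $t1=11
after li $t0, 10: $t0=10
after li $t2, 100: $t2=100
after lw $t1, 0($t2): $t1=M[100]=6
after sub $t1, $t1, 1: $t1=6-1=5
after or $t1, $t1, 17: $t1=5|17=21
after add $t1, $t1, 7: $t1=21+7=28
after add $t2, $t2, 4: $t2=100+4=104
after sub $t0, $t0, 2: $t0=10-2=8
cmp $t0, 0  (cmp 8,0)
bne again: taken
after lw $t1, 0($t2): $t1=M[104]=11
after sub $t1, $t1, 1: $t1=11-1=10
after or $t1, $t1, 17: $t1=10|17=27
after add $t1, $t1, 7: $t1=27+7=34
after add $t2, $t2, 4: $t2=104+4=108
after sub $t0, $t0, 2: $t0=8-2=6
cmp $t0, 0  (cmp 6,0)
bne again: taken
after lw $t1, 0($t2): $t1=M[108]=-7
after sub $t1, $t1, 1: $t1=(-7)-1=-8
after or $t1, $t1, 17: $t1=(-8)|17=-7
after add $t1, $t1, 7: $t1=(-7)+7=0
after add $t2, $t2, 4: $t2=108+4=112
after sub $t0, $t0, 2: $t0=6-2=4
cmp $t0, 0  (cmp 4,0)
bne again: taken
after lw $t1, 0($t2): $t1=M[112]=-5
after sub $t1, $t1, 1: $t1=(-5)-1=-6
after or $t1, $t1, 17: $t1=(-6)|17=-5
after add $t1, $t1, 7: $t1=(-5)+7=2
after add $t2, $t2, 4: $t2=112+4=116
after sub $t0, $t0, 2: $t0=4-2=2
cmp $t0, 0  (cmp 2,0)
bne again: taken
after lw $t1, 0($t2): $t1=M[116]=18
after sub $t1, $t1, 1: $t1=18-1=17
after or $t1, $t1, 17: $t1=17|17=17
after add $t1, $t1, 7: $t1=17+7=24
after add $t2, $t2, 4: $t2=116+4=120
after sub $t0, $t0, 2: $t0=2-2=0
cmp $t0, 0  (cmp 0,0)
bne again: not taken
After step 43: $t2 = 120.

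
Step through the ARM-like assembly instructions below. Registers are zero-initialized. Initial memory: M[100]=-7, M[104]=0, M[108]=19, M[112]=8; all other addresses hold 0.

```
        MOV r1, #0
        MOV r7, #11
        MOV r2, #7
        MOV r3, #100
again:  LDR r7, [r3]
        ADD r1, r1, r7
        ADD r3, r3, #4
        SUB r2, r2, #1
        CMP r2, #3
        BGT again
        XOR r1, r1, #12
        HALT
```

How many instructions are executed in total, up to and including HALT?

30

r1=0
r7=11
r2=7
r3=100
r7=M[100]=-7
r1=0+(-7)=-7
r3=100+4=104
r2=7-1=6
CMP r2, #3  (cmp 6,3)
BGT again: taken
r7=M[104]=0
r1=(-7)+0=-7
r3=104+4=108
r2=6-1=5
CMP r2, #3  (cmp 5,3)
BGT again: taken
r7=M[108]=19
r1=(-7)+19=12
r3=108+4=112
r2=5-1=4
CMP r2, #3  (cmp 4,3)
BGT again: taken
r7=M[112]=8
r1=12+8=20
r3=112+4=116
r2=4-1=3
CMP r2, #3  (cmp 3,3)
BGT again: not taken
r1=20^12=24
halt.
Total executed instructions: 30.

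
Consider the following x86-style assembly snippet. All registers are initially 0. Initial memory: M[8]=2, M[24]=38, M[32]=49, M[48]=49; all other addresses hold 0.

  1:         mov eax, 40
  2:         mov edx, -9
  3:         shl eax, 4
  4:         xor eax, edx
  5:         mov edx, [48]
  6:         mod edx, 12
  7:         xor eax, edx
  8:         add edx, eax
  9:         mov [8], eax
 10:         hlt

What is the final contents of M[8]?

after mov eax, 40: eax=40
after mov edx, -9: edx=-9
after shl eax, 4: eax=40<<4=640
after xor eax, edx: eax=640^(-9)=-649
after mov edx, [48]: edx=M[48]=49
after mod edx, 12: edx=49%12=1
after xor eax, edx: eax=(-649)^1=-650
after add edx, eax: edx=1+(-650)=-649
mov [8], eax → M[8]=-650
halt.

-650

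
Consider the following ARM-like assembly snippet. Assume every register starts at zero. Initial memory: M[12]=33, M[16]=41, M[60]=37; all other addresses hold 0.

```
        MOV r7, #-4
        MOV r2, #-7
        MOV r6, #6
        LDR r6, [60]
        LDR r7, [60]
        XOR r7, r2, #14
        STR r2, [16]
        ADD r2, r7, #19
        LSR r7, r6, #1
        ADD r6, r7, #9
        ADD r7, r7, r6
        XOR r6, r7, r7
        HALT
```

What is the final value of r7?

MOV r7, #-4 → r7=-4
MOV r2, #-7 → r2=-7
MOV r6, #6 → r6=6
LDR r6, [60] → r6=M[60]=37
LDR r7, [60] → r7=M[60]=37
XOR r7, r2, #14 → r7=(-7)^14=-9
STR r2, [16] → M[16]=-7
ADD r2, r7, #19 → r2=(-9)+19=10
LSR r7, r6, #1 → r7=37>>1=18
ADD r6, r7, #9 → r6=18+9=27
ADD r7, r7, r6 → r7=18+27=45
XOR r6, r7, r7 → r6=45^45=0
halt.

45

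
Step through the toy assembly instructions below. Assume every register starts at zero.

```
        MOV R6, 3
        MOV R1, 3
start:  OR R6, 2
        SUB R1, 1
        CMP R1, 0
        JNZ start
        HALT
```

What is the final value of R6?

3

after MOV R6, 3: R6=3
after MOV R1, 3: R1=3
after OR R6, 2: R6=3|2=3
after SUB R1, 1: R1=3-1=2
CMP R1, 0  (cmp 2,0)
JNZ start: taken
after OR R6, 2: R6=3|2=3
after SUB R1, 1: R1=2-1=1
CMP R1, 0  (cmp 1,0)
JNZ start: taken
after OR R6, 2: R6=3|2=3
after SUB R1, 1: R1=1-1=0
CMP R1, 0  (cmp 0,0)
JNZ start: not taken
halt.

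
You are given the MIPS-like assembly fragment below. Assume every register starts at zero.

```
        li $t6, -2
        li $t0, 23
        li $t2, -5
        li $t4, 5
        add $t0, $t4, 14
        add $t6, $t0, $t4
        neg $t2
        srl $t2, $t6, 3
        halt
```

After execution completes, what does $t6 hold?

24

li $t6, -2 → $t6=-2
li $t0, 23 → $t0=23
li $t2, -5 → $t2=-5
li $t4, 5 → $t4=5
add $t0, $t4, 14 → $t0=5+14=19
add $t6, $t0, $t4 → $t6=19+5=24
neg $t2 → $t2=-(-5)=5
srl $t2, $t6, 3 → $t2=24>>3=3
halt.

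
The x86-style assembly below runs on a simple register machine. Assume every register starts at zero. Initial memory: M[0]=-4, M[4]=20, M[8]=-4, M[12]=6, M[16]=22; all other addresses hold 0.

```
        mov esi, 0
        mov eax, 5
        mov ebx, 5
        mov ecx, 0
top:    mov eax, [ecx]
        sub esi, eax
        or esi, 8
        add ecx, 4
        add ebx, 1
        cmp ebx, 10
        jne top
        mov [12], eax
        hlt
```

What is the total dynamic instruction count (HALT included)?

41

after mov esi, 0: esi=0
after mov eax, 5: eax=5
after mov ebx, 5: ebx=5
after mov ecx, 0: ecx=0
after mov eax, [ecx]: eax=M[0]=-4
after sub esi, eax: esi=0-(-4)=4
after or esi, 8: esi=4|8=12
after add ecx, 4: ecx=0+4=4
after add ebx, 1: ebx=5+1=6
cmp ebx, 10  (cmp 6,10)
jne top: taken
after mov eax, [ecx]: eax=M[4]=20
after sub esi, eax: esi=12-20=-8
after or esi, 8: esi=(-8)|8=-8
after add ecx, 4: ecx=4+4=8
after add ebx, 1: ebx=6+1=7
cmp ebx, 10  (cmp 7,10)
jne top: taken
after mov eax, [ecx]: eax=M[8]=-4
after sub esi, eax: esi=(-8)-(-4)=-4
after or esi, 8: esi=(-4)|8=-4
after add ecx, 4: ecx=8+4=12
after add ebx, 1: ebx=7+1=8
cmp ebx, 10  (cmp 8,10)
jne top: taken
after mov eax, [ecx]: eax=M[12]=6
after sub esi, eax: esi=(-4)-6=-10
after or esi, 8: esi=(-10)|8=-2
after add ecx, 4: ecx=12+4=16
after add ebx, 1: ebx=8+1=9
cmp ebx, 10  (cmp 9,10)
jne top: taken
after mov eax, [ecx]: eax=M[16]=22
after sub esi, eax: esi=(-2)-22=-24
after or esi, 8: esi=(-24)|8=-24
after add ecx, 4: ecx=16+4=20
after add ebx, 1: ebx=9+1=10
cmp ebx, 10  (cmp 10,10)
jne top: not taken
mov [12], eax → M[12]=22
halt.
Total executed instructions: 41.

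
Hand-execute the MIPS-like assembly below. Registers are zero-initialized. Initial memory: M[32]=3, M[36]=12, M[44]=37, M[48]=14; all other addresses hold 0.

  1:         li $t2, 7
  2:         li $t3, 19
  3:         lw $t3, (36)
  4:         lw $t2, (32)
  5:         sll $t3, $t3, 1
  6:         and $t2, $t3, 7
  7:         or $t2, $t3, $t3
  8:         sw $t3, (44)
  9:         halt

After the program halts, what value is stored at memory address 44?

24

li $t2, 7 → $t2=7
li $t3, 19 → $t3=19
lw $t3, (36) → $t3=M[36]=12
lw $t2, (32) → $t2=M[32]=3
sll $t3, $t3, 1 → $t3=12<<1=24
and $t2, $t3, 7 → $t2=24&7=0
or $t2, $t3, $t3 → $t2=24|24=24
sw $t3, (44) → M[44]=24
halt.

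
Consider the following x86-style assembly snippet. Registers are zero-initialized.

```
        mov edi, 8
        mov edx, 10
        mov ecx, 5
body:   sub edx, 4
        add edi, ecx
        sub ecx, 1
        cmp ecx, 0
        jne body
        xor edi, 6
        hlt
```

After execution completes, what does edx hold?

-10

mov edi, 8 → edi=8
mov edx, 10 → edx=10
mov ecx, 5 → ecx=5
sub edx, 4 → edx=10-4=6
add edi, ecx → edi=8+5=13
sub ecx, 1 → ecx=5-1=4
cmp ecx, 0  (cmp 4,0)
jne body: taken
sub edx, 4 → edx=6-4=2
add edi, ecx → edi=13+4=17
sub ecx, 1 → ecx=4-1=3
cmp ecx, 0  (cmp 3,0)
jne body: taken
sub edx, 4 → edx=2-4=-2
add edi, ecx → edi=17+3=20
sub ecx, 1 → ecx=3-1=2
cmp ecx, 0  (cmp 2,0)
jne body: taken
sub edx, 4 → edx=(-2)-4=-6
add edi, ecx → edi=20+2=22
sub ecx, 1 → ecx=2-1=1
cmp ecx, 0  (cmp 1,0)
jne body: taken
sub edx, 4 → edx=(-6)-4=-10
add edi, ecx → edi=22+1=23
sub ecx, 1 → ecx=1-1=0
cmp ecx, 0  (cmp 0,0)
jne body: not taken
xor edi, 6 → edi=23^6=17
halt.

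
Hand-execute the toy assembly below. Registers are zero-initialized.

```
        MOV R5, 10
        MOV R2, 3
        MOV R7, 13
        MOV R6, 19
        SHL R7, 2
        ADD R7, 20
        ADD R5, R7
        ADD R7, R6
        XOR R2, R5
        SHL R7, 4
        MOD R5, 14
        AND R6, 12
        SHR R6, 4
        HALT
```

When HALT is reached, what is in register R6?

after MOV R5, 10: R5=10
after MOV R2, 3: R2=3
after MOV R7, 13: R7=13
after MOV R6, 19: R6=19
after SHL R7, 2: R7=13<<2=52
after ADD R7, 20: R7=52+20=72
after ADD R5, R7: R5=10+72=82
after ADD R7, R6: R7=72+19=91
after XOR R2, R5: R2=3^82=81
after SHL R7, 4: R7=91<<4=1456
after MOD R5, 14: R5=82%14=12
after AND R6, 12: R6=19&12=0
after SHR R6, 4: R6=0>>4=0
halt.

0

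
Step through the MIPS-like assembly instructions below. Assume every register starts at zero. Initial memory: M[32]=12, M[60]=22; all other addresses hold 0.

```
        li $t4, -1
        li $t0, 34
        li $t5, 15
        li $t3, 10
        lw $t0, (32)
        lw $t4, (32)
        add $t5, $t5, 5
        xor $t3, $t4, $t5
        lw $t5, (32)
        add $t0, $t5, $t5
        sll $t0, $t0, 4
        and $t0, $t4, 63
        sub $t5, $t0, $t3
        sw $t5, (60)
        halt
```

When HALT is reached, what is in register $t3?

li $t4, -1 → $t4=-1
li $t0, 34 → $t0=34
li $t5, 15 → $t5=15
li $t3, 10 → $t3=10
lw $t0, (32) → $t0=M[32]=12
lw $t4, (32) → $t4=M[32]=12
add $t5, $t5, 5 → $t5=15+5=20
xor $t3, $t4, $t5 → $t3=12^20=24
lw $t5, (32) → $t5=M[32]=12
add $t0, $t5, $t5 → $t0=12+12=24
sll $t0, $t0, 4 → $t0=24<<4=384
and $t0, $t4, 63 → $t0=12&63=12
sub $t5, $t0, $t3 → $t5=12-24=-12
sw $t5, (60) → M[60]=-12
halt.

24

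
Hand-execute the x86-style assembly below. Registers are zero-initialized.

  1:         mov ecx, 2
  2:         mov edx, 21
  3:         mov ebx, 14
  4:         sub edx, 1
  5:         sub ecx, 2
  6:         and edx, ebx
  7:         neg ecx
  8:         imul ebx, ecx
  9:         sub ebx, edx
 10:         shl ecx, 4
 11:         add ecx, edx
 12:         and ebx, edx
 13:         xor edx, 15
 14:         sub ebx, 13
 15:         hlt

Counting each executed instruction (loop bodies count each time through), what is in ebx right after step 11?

ecx=2
edx=21
ebx=14
edx=21-1=20
ecx=2-2=0
edx=20&14=4
ecx=-(0)=0
ebx=14*0=0
ebx=0-4=-4
ecx=0<<4=0
ecx=0+4=4
After step 11: ebx = -4.

-4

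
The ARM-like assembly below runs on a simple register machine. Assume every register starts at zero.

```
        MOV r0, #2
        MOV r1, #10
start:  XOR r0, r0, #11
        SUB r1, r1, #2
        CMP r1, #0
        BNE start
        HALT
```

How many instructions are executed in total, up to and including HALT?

MOV r0, #2 → r0=2
MOV r1, #10 → r1=10
XOR r0, r0, #11 → r0=2^11=9
SUB r1, r1, #2 → r1=10-2=8
CMP r1, #0  (cmp 8,0)
BNE start: taken
XOR r0, r0, #11 → r0=9^11=2
SUB r1, r1, #2 → r1=8-2=6
CMP r1, #0  (cmp 6,0)
BNE start: taken
XOR r0, r0, #11 → r0=2^11=9
SUB r1, r1, #2 → r1=6-2=4
CMP r1, #0  (cmp 4,0)
BNE start: taken
XOR r0, r0, #11 → r0=9^11=2
SUB r1, r1, #2 → r1=4-2=2
CMP r1, #0  (cmp 2,0)
BNE start: taken
XOR r0, r0, #11 → r0=2^11=9
SUB r1, r1, #2 → r1=2-2=0
CMP r1, #0  (cmp 0,0)
BNE start: not taken
halt.
Total executed instructions: 23.

23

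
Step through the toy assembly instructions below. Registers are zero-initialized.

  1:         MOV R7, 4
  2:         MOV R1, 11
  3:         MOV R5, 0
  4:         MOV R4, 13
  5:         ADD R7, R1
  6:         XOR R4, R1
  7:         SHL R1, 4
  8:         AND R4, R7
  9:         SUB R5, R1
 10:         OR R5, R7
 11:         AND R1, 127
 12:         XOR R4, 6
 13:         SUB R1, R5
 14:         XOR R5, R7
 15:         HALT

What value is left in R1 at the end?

209

after MOV R7, 4: R7=4
after MOV R1, 11: R1=11
after MOV R5, 0: R5=0
after MOV R4, 13: R4=13
after ADD R7, R1: R7=4+11=15
after XOR R4, R1: R4=13^11=6
after SHL R1, 4: R1=11<<4=176
after AND R4, R7: R4=6&15=6
after SUB R5, R1: R5=0-176=-176
after OR R5, R7: R5=(-176)|15=-161
after AND R1, 127: R1=176&127=48
after XOR R4, 6: R4=6^6=0
after SUB R1, R5: R1=48-(-161)=209
after XOR R5, R7: R5=(-161)^15=-176
halt.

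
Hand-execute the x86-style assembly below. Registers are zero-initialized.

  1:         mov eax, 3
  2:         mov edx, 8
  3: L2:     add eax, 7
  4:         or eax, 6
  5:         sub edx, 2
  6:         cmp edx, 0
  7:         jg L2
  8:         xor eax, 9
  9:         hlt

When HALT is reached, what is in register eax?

46

eax=3
edx=8
eax=3+7=10
eax=10|6=14
edx=8-2=6
cmp edx, 0  (cmp 6,0)
jg L2: taken
eax=14+7=21
eax=21|6=23
edx=6-2=4
cmp edx, 0  (cmp 4,0)
jg L2: taken
eax=23+7=30
eax=30|6=30
edx=4-2=2
cmp edx, 0  (cmp 2,0)
jg L2: taken
eax=30+7=37
eax=37|6=39
edx=2-2=0
cmp edx, 0  (cmp 0,0)
jg L2: not taken
eax=39^9=46
halt.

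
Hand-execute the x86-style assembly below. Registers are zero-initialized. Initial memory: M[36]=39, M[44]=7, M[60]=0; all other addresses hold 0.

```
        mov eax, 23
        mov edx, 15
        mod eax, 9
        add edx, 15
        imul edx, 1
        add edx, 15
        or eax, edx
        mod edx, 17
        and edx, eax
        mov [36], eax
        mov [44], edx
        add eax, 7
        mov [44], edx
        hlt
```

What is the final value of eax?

eax=23
edx=15
eax=23%9=5
edx=15+15=30
edx=30*1=30
edx=30+15=45
eax=5|45=45
edx=45%17=11
edx=11&45=9
mov [36], eax → M[36]=45
mov [44], edx → M[44]=9
eax=45+7=52
mov [44], edx → M[44]=9
halt.

52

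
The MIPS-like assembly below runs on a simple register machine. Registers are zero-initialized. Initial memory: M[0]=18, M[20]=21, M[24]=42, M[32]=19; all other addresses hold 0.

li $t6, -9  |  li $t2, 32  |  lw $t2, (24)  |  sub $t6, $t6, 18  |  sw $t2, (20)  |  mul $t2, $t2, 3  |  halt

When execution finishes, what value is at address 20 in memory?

42

$t6=-9
$t2=32
$t2=M[24]=42
$t6=(-9)-18=-27
sw $t2, (20) → M[20]=42
$t2=42*3=126
halt.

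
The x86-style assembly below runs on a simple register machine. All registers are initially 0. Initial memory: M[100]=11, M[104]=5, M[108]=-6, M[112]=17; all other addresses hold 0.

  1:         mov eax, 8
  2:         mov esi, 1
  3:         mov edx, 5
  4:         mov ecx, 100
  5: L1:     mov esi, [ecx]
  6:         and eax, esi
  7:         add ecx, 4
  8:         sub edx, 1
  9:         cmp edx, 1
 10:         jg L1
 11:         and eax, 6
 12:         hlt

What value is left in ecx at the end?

eax=8
esi=1
edx=5
ecx=100
esi=M[100]=11
eax=8&11=8
ecx=100+4=104
edx=5-1=4
cmp edx, 1  (cmp 4,1)
jg L1: taken
esi=M[104]=5
eax=8&5=0
ecx=104+4=108
edx=4-1=3
cmp edx, 1  (cmp 3,1)
jg L1: taken
esi=M[108]=-6
eax=0&(-6)=0
ecx=108+4=112
edx=3-1=2
cmp edx, 1  (cmp 2,1)
jg L1: taken
esi=M[112]=17
eax=0&17=0
ecx=112+4=116
edx=2-1=1
cmp edx, 1  (cmp 1,1)
jg L1: not taken
eax=0&6=0
halt.

116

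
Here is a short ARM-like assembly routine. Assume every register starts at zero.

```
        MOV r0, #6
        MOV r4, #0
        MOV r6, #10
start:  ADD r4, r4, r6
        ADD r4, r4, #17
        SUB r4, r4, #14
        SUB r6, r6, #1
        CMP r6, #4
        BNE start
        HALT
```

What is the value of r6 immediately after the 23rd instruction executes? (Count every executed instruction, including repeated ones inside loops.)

after MOV r0, #6: r0=6
after MOV r4, #0: r4=0
after MOV r6, #10: r6=10
after ADD r4, r4, r6: r4=0+10=10
after ADD r4, r4, #17: r4=10+17=27
after SUB r4, r4, #14: r4=27-14=13
after SUB r6, r6, #1: r6=10-1=9
CMP r6, #4  (cmp 9,4)
BNE start: taken
after ADD r4, r4, r6: r4=13+9=22
after ADD r4, r4, #17: r4=22+17=39
after SUB r4, r4, #14: r4=39-14=25
after SUB r6, r6, #1: r6=9-1=8
CMP r6, #4  (cmp 8,4)
BNE start: taken
after ADD r4, r4, r6: r4=25+8=33
after ADD r4, r4, #17: r4=33+17=50
after SUB r4, r4, #14: r4=50-14=36
after SUB r6, r6, #1: r6=8-1=7
CMP r6, #4  (cmp 7,4)
BNE start: taken
after ADD r4, r4, r6: r4=36+7=43
after ADD r4, r4, #17: r4=43+17=60
After step 23: r6 = 7.

7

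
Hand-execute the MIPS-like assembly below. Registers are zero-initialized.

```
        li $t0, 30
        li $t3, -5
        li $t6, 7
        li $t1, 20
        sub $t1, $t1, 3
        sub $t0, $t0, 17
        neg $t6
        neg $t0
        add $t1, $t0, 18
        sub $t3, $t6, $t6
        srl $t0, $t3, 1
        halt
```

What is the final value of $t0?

0

li $t0, 30 → $t0=30
li $t3, -5 → $t3=-5
li $t6, 7 → $t6=7
li $t1, 20 → $t1=20
sub $t1, $t1, 3 → $t1=20-3=17
sub $t0, $t0, 17 → $t0=30-17=13
neg $t6 → $t6=-(7)=-7
neg $t0 → $t0=-(13)=-13
add $t1, $t0, 18 → $t1=(-13)+18=5
sub $t3, $t6, $t6 → $t3=(-7)-(-7)=0
srl $t0, $t3, 1 → $t0=0>>1=0
halt.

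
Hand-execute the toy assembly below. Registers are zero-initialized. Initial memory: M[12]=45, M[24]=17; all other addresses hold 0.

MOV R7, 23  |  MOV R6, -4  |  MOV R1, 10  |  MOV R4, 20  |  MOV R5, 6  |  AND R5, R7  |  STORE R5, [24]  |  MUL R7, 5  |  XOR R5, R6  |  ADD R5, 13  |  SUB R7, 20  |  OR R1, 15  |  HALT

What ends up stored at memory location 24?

6

MOV R7, 23 → R7=23
MOV R6, -4 → R6=-4
MOV R1, 10 → R1=10
MOV R4, 20 → R4=20
MOV R5, 6 → R5=6
AND R5, R7 → R5=6&23=6
STORE R5, [24] → M[24]=6
MUL R7, 5 → R7=23*5=115
XOR R5, R6 → R5=6^(-4)=-6
ADD R5, 13 → R5=(-6)+13=7
SUB R7, 20 → R7=115-20=95
OR R1, 15 → R1=10|15=15
halt.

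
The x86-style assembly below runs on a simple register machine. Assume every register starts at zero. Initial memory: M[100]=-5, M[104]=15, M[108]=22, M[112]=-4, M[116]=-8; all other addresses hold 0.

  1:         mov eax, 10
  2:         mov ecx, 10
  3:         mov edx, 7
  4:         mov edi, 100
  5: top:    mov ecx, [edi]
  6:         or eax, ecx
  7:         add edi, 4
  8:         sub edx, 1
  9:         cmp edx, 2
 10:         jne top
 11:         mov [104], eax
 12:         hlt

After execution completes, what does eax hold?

eax=10
ecx=10
edx=7
edi=100
ecx=M[100]=-5
eax=10|(-5)=-5
edi=100+4=104
edx=7-1=6
cmp edx, 2  (cmp 6,2)
jne top: taken
ecx=M[104]=15
eax=(-5)|15=-1
edi=104+4=108
edx=6-1=5
cmp edx, 2  (cmp 5,2)
jne top: taken
ecx=M[108]=22
eax=(-1)|22=-1
edi=108+4=112
edx=5-1=4
cmp edx, 2  (cmp 4,2)
jne top: taken
ecx=M[112]=-4
eax=(-1)|(-4)=-1
edi=112+4=116
edx=4-1=3
cmp edx, 2  (cmp 3,2)
jne top: taken
ecx=M[116]=-8
eax=(-1)|(-8)=-1
edi=116+4=120
edx=3-1=2
cmp edx, 2  (cmp 2,2)
jne top: not taken
mov [104], eax → M[104]=-1
halt.

-1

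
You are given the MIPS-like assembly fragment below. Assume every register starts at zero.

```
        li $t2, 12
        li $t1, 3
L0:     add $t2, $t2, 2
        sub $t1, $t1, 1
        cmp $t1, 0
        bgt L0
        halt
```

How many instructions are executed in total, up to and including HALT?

$t2=12
$t1=3
$t2=12+2=14
$t1=3-1=2
cmp $t1, 0  (cmp 2,0)
bgt L0: taken
$t2=14+2=16
$t1=2-1=1
cmp $t1, 0  (cmp 1,0)
bgt L0: taken
$t2=16+2=18
$t1=1-1=0
cmp $t1, 0  (cmp 0,0)
bgt L0: not taken
halt.
Total executed instructions: 15.

15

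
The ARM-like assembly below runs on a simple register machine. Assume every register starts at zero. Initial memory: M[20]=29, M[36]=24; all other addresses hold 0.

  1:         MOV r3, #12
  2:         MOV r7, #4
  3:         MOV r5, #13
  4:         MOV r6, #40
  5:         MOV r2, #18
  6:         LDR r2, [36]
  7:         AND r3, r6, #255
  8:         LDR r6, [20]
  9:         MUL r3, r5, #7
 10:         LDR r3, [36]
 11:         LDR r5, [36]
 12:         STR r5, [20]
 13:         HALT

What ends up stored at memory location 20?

24

r3=12
r7=4
r5=13
r6=40
r2=18
r2=M[36]=24
r3=40&255=40
r6=M[20]=29
r3=13*7=91
r3=M[36]=24
r5=M[36]=24
STR r5, [20] → M[20]=24
halt.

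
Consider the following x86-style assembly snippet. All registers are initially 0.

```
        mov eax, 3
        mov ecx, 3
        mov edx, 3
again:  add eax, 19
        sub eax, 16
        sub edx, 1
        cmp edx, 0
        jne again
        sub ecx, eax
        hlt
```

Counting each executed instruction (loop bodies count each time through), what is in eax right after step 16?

12

after mov eax, 3: eax=3
after mov ecx, 3: ecx=3
after mov edx, 3: edx=3
after add eax, 19: eax=3+19=22
after sub eax, 16: eax=22-16=6
after sub edx, 1: edx=3-1=2
cmp edx, 0  (cmp 2,0)
jne again: taken
after add eax, 19: eax=6+19=25
after sub eax, 16: eax=25-16=9
after sub edx, 1: edx=2-1=1
cmp edx, 0  (cmp 1,0)
jne again: taken
after add eax, 19: eax=9+19=28
after sub eax, 16: eax=28-16=12
after sub edx, 1: edx=1-1=0
After step 16: eax = 12.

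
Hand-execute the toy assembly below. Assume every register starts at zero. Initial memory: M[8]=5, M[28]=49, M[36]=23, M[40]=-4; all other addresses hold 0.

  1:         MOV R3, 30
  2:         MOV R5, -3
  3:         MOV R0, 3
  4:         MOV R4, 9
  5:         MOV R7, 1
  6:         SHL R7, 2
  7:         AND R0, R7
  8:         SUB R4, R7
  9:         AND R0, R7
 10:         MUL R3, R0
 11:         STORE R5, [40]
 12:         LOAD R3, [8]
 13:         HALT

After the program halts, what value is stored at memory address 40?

after MOV R3, 30: R3=30
after MOV R5, -3: R5=-3
after MOV R0, 3: R0=3
after MOV R4, 9: R4=9
after MOV R7, 1: R7=1
after SHL R7, 2: R7=1<<2=4
after AND R0, R7: R0=3&4=0
after SUB R4, R7: R4=9-4=5
after AND R0, R7: R0=0&4=0
after MUL R3, R0: R3=30*0=0
STORE R5, [40] → M[40]=-3
after LOAD R3, [8]: R3=M[8]=5
halt.

-3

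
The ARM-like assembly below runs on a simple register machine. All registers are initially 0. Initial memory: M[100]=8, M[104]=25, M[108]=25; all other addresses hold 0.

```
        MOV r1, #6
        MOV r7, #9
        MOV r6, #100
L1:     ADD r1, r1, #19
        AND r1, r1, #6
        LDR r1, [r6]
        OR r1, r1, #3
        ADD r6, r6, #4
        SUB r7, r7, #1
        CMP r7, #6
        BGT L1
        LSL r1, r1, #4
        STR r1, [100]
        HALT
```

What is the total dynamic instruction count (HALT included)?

r1=6
r7=9
r6=100
r1=6+19=25
r1=25&6=0
r1=M[100]=8
r1=8|3=11
r6=100+4=104
r7=9-1=8
CMP r7, #6  (cmp 8,6)
BGT L1: taken
r1=11+19=30
r1=30&6=6
r1=M[104]=25
r1=25|3=27
r6=104+4=108
r7=8-1=7
CMP r7, #6  (cmp 7,6)
BGT L1: taken
r1=27+19=46
r1=46&6=6
r1=M[108]=25
r1=25|3=27
r6=108+4=112
r7=7-1=6
CMP r7, #6  (cmp 6,6)
BGT L1: not taken
r1=27<<4=432
STR r1, [100] → M[100]=432
halt.
Total executed instructions: 30.

30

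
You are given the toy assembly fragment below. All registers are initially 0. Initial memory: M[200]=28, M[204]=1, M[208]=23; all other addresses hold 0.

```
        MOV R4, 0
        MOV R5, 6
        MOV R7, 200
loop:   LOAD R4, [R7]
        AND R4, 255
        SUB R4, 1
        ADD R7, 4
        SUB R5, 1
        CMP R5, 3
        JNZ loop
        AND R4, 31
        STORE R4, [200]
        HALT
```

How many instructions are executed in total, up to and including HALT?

27

MOV R4, 0 → R4=0
MOV R5, 6 → R5=6
MOV R7, 200 → R7=200
LOAD R4, [R7] → R4=M[200]=28
AND R4, 255 → R4=28&255=28
SUB R4, 1 → R4=28-1=27
ADD R7, 4 → R7=200+4=204
SUB R5, 1 → R5=6-1=5
CMP R5, 3  (cmp 5,3)
JNZ loop: taken
LOAD R4, [R7] → R4=M[204]=1
AND R4, 255 → R4=1&255=1
SUB R4, 1 → R4=1-1=0
ADD R7, 4 → R7=204+4=208
SUB R5, 1 → R5=5-1=4
CMP R5, 3  (cmp 4,3)
JNZ loop: taken
LOAD R4, [R7] → R4=M[208]=23
AND R4, 255 → R4=23&255=23
SUB R4, 1 → R4=23-1=22
ADD R7, 4 → R7=208+4=212
SUB R5, 1 → R5=4-1=3
CMP R5, 3  (cmp 3,3)
JNZ loop: not taken
AND R4, 31 → R4=22&31=22
STORE R4, [200] → M[200]=22
halt.
Total executed instructions: 27.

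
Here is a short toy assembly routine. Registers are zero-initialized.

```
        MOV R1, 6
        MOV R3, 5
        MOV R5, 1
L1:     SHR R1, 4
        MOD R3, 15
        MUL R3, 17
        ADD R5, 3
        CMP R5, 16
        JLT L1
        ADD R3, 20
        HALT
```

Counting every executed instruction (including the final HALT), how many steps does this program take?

after MOV R1, 6: R1=6
after MOV R3, 5: R3=5
after MOV R5, 1: R5=1
after SHR R1, 4: R1=6>>4=0
after MOD R3, 15: R3=5%15=5
after MUL R3, 17: R3=5*17=85
after ADD R5, 3: R5=1+3=4
CMP R5, 16  (cmp 4,16)
JLT L1: taken
after SHR R1, 4: R1=0>>4=0
after MOD R3, 15: R3=85%15=10
after MUL R3, 17: R3=10*17=170
after ADD R5, 3: R5=4+3=7
CMP R5, 16  (cmp 7,16)
JLT L1: taken
after SHR R1, 4: R1=0>>4=0
after MOD R3, 15: R3=170%15=5
after MUL R3, 17: R3=5*17=85
after ADD R5, 3: R5=7+3=10
CMP R5, 16  (cmp 10,16)
JLT L1: taken
after SHR R1, 4: R1=0>>4=0
after MOD R3, 15: R3=85%15=10
after MUL R3, 17: R3=10*17=170
after ADD R5, 3: R5=10+3=13
CMP R5, 16  (cmp 13,16)
JLT L1: taken
after SHR R1, 4: R1=0>>4=0
after MOD R3, 15: R3=170%15=5
after MUL R3, 17: R3=5*17=85
after ADD R5, 3: R5=13+3=16
CMP R5, 16  (cmp 16,16)
JLT L1: not taken
after ADD R3, 20: R3=85+20=105
halt.
Total executed instructions: 35.

35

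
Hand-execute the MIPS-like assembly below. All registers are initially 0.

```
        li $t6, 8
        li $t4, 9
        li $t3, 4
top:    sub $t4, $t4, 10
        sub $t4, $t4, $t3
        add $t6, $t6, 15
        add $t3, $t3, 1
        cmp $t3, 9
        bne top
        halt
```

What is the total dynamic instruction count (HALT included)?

34

$t6=8
$t4=9
$t3=4
$t4=9-10=-1
$t4=(-1)-4=-5
$t6=8+15=23
$t3=4+1=5
cmp $t3, 9  (cmp 5,9)
bne top: taken
$t4=(-5)-10=-15
$t4=(-15)-5=-20
$t6=23+15=38
$t3=5+1=6
cmp $t3, 9  (cmp 6,9)
bne top: taken
$t4=(-20)-10=-30
$t4=(-30)-6=-36
$t6=38+15=53
$t3=6+1=7
cmp $t3, 9  (cmp 7,9)
bne top: taken
$t4=(-36)-10=-46
$t4=(-46)-7=-53
$t6=53+15=68
$t3=7+1=8
cmp $t3, 9  (cmp 8,9)
bne top: taken
$t4=(-53)-10=-63
$t4=(-63)-8=-71
$t6=68+15=83
$t3=8+1=9
cmp $t3, 9  (cmp 9,9)
bne top: not taken
halt.
Total executed instructions: 34.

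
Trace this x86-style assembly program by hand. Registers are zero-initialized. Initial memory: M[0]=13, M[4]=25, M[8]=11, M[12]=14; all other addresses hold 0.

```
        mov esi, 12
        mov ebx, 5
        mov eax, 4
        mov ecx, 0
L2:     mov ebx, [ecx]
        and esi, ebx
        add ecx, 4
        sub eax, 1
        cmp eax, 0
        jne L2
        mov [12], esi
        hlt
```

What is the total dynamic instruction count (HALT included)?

esi=12
ebx=5
eax=4
ecx=0
ebx=M[0]=13
esi=12&13=12
ecx=0+4=4
eax=4-1=3
cmp eax, 0  (cmp 3,0)
jne L2: taken
ebx=M[4]=25
esi=12&25=8
ecx=4+4=8
eax=3-1=2
cmp eax, 0  (cmp 2,0)
jne L2: taken
ebx=M[8]=11
esi=8&11=8
ecx=8+4=12
eax=2-1=1
cmp eax, 0  (cmp 1,0)
jne L2: taken
ebx=M[12]=14
esi=8&14=8
ecx=12+4=16
eax=1-1=0
cmp eax, 0  (cmp 0,0)
jne L2: not taken
mov [12], esi → M[12]=8
halt.
Total executed instructions: 30.

30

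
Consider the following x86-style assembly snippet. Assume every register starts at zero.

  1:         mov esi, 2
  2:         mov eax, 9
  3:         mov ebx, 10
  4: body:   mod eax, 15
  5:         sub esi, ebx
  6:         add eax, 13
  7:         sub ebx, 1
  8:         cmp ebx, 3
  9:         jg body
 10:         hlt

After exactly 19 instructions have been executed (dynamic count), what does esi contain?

mov esi, 2 → esi=2
mov eax, 9 → eax=9
mov ebx, 10 → ebx=10
mod eax, 15 → eax=9%15=9
sub esi, ebx → esi=2-10=-8
add eax, 13 → eax=9+13=22
sub ebx, 1 → ebx=10-1=9
cmp ebx, 3  (cmp 9,3)
jg body: taken
mod eax, 15 → eax=22%15=7
sub esi, ebx → esi=(-8)-9=-17
add eax, 13 → eax=7+13=20
sub ebx, 1 → ebx=9-1=8
cmp ebx, 3  (cmp 8,3)
jg body: taken
mod eax, 15 → eax=20%15=5
sub esi, ebx → esi=(-17)-8=-25
add eax, 13 → eax=5+13=18
sub ebx, 1 → ebx=8-1=7
After step 19: esi = -25.

-25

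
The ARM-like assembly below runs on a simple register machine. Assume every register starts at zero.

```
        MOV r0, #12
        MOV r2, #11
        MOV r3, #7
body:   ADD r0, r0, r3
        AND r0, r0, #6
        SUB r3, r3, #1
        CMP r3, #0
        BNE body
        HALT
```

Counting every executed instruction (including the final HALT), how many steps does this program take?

MOV r0, #12 → r0=12
MOV r2, #11 → r2=11
MOV r3, #7 → r3=7
ADD r0, r0, r3 → r0=12+7=19
AND r0, r0, #6 → r0=19&6=2
SUB r3, r3, #1 → r3=7-1=6
CMP r3, #0  (cmp 6,0)
BNE body: taken
ADD r0, r0, r3 → r0=2+6=8
AND r0, r0, #6 → r0=8&6=0
SUB r3, r3, #1 → r3=6-1=5
CMP r3, #0  (cmp 5,0)
BNE body: taken
ADD r0, r0, r3 → r0=0+5=5
AND r0, r0, #6 → r0=5&6=4
SUB r3, r3, #1 → r3=5-1=4
CMP r3, #0  (cmp 4,0)
BNE body: taken
ADD r0, r0, r3 → r0=4+4=8
AND r0, r0, #6 → r0=8&6=0
SUB r3, r3, #1 → r3=4-1=3
CMP r3, #0  (cmp 3,0)
BNE body: taken
ADD r0, r0, r3 → r0=0+3=3
AND r0, r0, #6 → r0=3&6=2
SUB r3, r3, #1 → r3=3-1=2
CMP r3, #0  (cmp 2,0)
BNE body: taken
ADD r0, r0, r3 → r0=2+2=4
AND r0, r0, #6 → r0=4&6=4
SUB r3, r3, #1 → r3=2-1=1
CMP r3, #0  (cmp 1,0)
BNE body: taken
ADD r0, r0, r3 → r0=4+1=5
AND r0, r0, #6 → r0=5&6=4
SUB r3, r3, #1 → r3=1-1=0
CMP r3, #0  (cmp 0,0)
BNE body: not taken
halt.
Total executed instructions: 39.

39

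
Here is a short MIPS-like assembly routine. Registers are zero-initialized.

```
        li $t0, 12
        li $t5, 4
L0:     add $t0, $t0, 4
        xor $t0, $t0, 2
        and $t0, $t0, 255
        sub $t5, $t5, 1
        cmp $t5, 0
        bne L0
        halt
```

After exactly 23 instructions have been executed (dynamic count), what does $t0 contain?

$t0=12
$t5=4
$t0=12+4=16
$t0=16^2=18
$t0=18&255=18
$t5=4-1=3
cmp $t5, 0  (cmp 3,0)
bne L0: taken
$t0=18+4=22
$t0=22^2=20
$t0=20&255=20
$t5=3-1=2
cmp $t5, 0  (cmp 2,0)
bne L0: taken
$t0=20+4=24
$t0=24^2=26
$t0=26&255=26
$t5=2-1=1
cmp $t5, 0  (cmp 1,0)
bne L0: taken
$t0=26+4=30
$t0=30^2=28
$t0=28&255=28
After step 23: $t0 = 28.

28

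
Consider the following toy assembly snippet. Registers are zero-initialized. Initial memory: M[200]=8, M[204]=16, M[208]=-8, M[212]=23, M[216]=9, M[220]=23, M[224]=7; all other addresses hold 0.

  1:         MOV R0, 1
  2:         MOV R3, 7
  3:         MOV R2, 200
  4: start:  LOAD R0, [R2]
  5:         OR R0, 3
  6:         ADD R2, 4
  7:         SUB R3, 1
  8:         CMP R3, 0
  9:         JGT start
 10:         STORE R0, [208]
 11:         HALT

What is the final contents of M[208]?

7

R0=1
R3=7
R2=200
R0=M[200]=8
R0=8|3=11
R2=200+4=204
R3=7-1=6
CMP R3, 0  (cmp 6,0)
JGT start: taken
R0=M[204]=16
R0=16|3=19
R2=204+4=208
R3=6-1=5
CMP R3, 0  (cmp 5,0)
JGT start: taken
R0=M[208]=-8
R0=(-8)|3=-5
R2=208+4=212
R3=5-1=4
CMP R3, 0  (cmp 4,0)
JGT start: taken
R0=M[212]=23
R0=23|3=23
R2=212+4=216
R3=4-1=3
CMP R3, 0  (cmp 3,0)
JGT start: taken
R0=M[216]=9
R0=9|3=11
R2=216+4=220
R3=3-1=2
CMP R3, 0  (cmp 2,0)
JGT start: taken
R0=M[220]=23
R0=23|3=23
R2=220+4=224
R3=2-1=1
CMP R3, 0  (cmp 1,0)
JGT start: taken
R0=M[224]=7
R0=7|3=7
R2=224+4=228
R3=1-1=0
CMP R3, 0  (cmp 0,0)
JGT start: not taken
STORE R0, [208] → M[208]=7
halt.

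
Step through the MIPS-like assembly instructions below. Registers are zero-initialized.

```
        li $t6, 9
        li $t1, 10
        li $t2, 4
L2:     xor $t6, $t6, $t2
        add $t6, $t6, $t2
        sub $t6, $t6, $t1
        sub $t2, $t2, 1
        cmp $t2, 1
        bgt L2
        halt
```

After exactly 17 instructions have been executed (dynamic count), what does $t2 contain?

li $t6, 9 → $t6=9
li $t1, 10 → $t1=10
li $t2, 4 → $t2=4
xor $t6, $t6, $t2 → $t6=9^4=13
add $t6, $t6, $t2 → $t6=13+4=17
sub $t6, $t6, $t1 → $t6=17-10=7
sub $t2, $t2, 1 → $t2=4-1=3
cmp $t2, 1  (cmp 3,1)
bgt L2: taken
xor $t6, $t6, $t2 → $t6=7^3=4
add $t6, $t6, $t2 → $t6=4+3=7
sub $t6, $t6, $t1 → $t6=7-10=-3
sub $t2, $t2, 1 → $t2=3-1=2
cmp $t2, 1  (cmp 2,1)
bgt L2: taken
xor $t6, $t6, $t2 → $t6=(-3)^2=-1
add $t6, $t6, $t2 → $t6=(-1)+2=1
After step 17: $t2 = 2.

2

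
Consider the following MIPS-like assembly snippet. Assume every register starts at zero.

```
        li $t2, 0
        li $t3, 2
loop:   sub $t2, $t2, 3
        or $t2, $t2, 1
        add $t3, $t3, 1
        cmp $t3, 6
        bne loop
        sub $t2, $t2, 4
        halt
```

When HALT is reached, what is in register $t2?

-13

li $t2, 0 → $t2=0
li $t3, 2 → $t3=2
sub $t2, $t2, 3 → $t2=0-3=-3
or $t2, $t2, 1 → $t2=(-3)|1=-3
add $t3, $t3, 1 → $t3=2+1=3
cmp $t3, 6  (cmp 3,6)
bne loop: taken
sub $t2, $t2, 3 → $t2=(-3)-3=-6
or $t2, $t2, 1 → $t2=(-6)|1=-5
add $t3, $t3, 1 → $t3=3+1=4
cmp $t3, 6  (cmp 4,6)
bne loop: taken
sub $t2, $t2, 3 → $t2=(-5)-3=-8
or $t2, $t2, 1 → $t2=(-8)|1=-7
add $t3, $t3, 1 → $t3=4+1=5
cmp $t3, 6  (cmp 5,6)
bne loop: taken
sub $t2, $t2, 3 → $t2=(-7)-3=-10
or $t2, $t2, 1 → $t2=(-10)|1=-9
add $t3, $t3, 1 → $t3=5+1=6
cmp $t3, 6  (cmp 6,6)
bne loop: not taken
sub $t2, $t2, 4 → $t2=(-9)-4=-13
halt.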